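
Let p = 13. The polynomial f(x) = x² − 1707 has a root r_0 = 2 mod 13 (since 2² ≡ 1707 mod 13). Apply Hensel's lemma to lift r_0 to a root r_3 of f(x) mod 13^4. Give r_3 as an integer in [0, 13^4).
r_3 = 23116 (mod 28561)

Hensel's recurrence: r_{i+1} = r_i − f(r_i)·(f′(r_i))^{-1} mod 13^{i+2}, with f′(x) = 2x. Iterate:
  r_0 = 2 (mod 13)
  r_1 = 132 (mod 169)
  r_2 = 1146 (mod 2197)
  r_3 = 23116 (mod 28561)
Final: r_3 = 23116, and one checks f(r_3) ≡ 0 mod 13^4.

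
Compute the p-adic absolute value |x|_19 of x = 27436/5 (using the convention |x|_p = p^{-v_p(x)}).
|27436/5|_19 = 1/6859

Step 1 — compute v_19(x) by factoring powers of 19 out of the numerator and denominator: v_19(27436/5) = 3. Step 2 — apply |x|_p = p^{-v_p(x)} = 19^{-3} = 1/6859.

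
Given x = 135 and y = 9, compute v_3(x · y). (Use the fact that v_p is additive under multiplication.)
v_3(1215) = 5

v_p(x) = 3 (factor: 135 = 3^3 · 5); v_p(y) = 2 (factor: 9 = 3^2 · 1). Additivity: v_p(xy) = v_p(x) + v_p(y) = 3 + 2 = 5. (Direct check: xy = 1215 = 3^5 · (5).)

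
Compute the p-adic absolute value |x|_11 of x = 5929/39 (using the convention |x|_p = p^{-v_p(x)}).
|5929/39|_11 = 1/121

Step 1 — compute v_11(x) by factoring powers of 11 out of the numerator and denominator: v_11(5929/39) = 2. Step 2 — apply |x|_p = p^{-v_p(x)} = 11^{-2} = 1/121.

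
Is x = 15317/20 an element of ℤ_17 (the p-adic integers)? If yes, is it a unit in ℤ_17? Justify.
x ∈ ℤ_17 but not a unit; v_17(x) = 2 > 0

ℤ_17 = {x ∈ ℚ_17 : v_17(x) ≥ 0} and ℤ_17^× = {x ∈ ℤ_17 : v_17(x) = 0}. Here v_17(15317/20) = v_17(num) − v_17(den) = 2; compare against these criteria.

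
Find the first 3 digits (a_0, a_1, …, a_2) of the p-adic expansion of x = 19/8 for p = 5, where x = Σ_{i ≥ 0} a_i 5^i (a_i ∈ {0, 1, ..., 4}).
(a_0, …, a_2) = (3, 3, 0)

v_5(19/8) = 0 (numerator and denominator both coprime to 5), so x ∈ ℤ_5^×. Compute digits iteratively via a_i = x_i mod 5, x_{i+1} = (x_i − a_i)/5, with x_0 = x:
  x_0 = 19/8;  a_0 = 3;  x_1 = (x_0 − 3)/5 = -1/8
  x_1 = -1/8;  a_1 = 3;  x_2 = (x_1 − 3)/5 = -5/8
  x_2 = -5/8;  a_2 = 0;  x_3 = (x_2 − 0)/5 = -1/8
Digits: (3, 3, 0).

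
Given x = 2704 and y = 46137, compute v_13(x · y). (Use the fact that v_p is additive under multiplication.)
v_13(124754448) = 5

v_p(x) = 2 (factor: 2704 = 13^2 · 16); v_p(y) = 3 (factor: 46137 = 13^3 · 21). Additivity: v_p(xy) = v_p(x) + v_p(y) = 2 + 3 = 5. (Direct check: xy = 124754448 = 13^5 · (336).)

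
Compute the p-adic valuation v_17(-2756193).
v_17(-2756193) = 4

v_17(n) is the largest exponent k such that 17^k divides n. Factor out: -2756193 = -17^4 · 33. (Sign doesn't affect v_p.) So v_17(-2756193) = 4.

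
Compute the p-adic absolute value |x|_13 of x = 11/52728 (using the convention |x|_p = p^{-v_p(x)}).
|11/52728|_13 = 2197

Step 1 — compute v_13(x) by factoring powers of 13 out of the numerator and denominator: v_13(11/52728) = -3. Step 2 — apply |x|_p = p^{-v_p(x)} = 13^{3} = 2197.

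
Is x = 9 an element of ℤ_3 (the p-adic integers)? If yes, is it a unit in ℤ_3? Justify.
x ∈ ℤ_3 but not a unit; v_3(x) = 2 > 0

ℤ_3 = {x ∈ ℚ_3 : v_3(x) ≥ 0} and ℤ_3^× = {x ∈ ℤ_3 : v_3(x) = 0}. Here v_3(9) = v_3(num) − v_3(den) = 2; compare against these criteria.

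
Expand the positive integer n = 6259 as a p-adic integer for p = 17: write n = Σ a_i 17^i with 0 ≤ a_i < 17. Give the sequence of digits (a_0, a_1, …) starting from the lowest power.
(a_0, a_1, …) = (3, 11, 4, 1)

Repeated division by 17 gives the digits low-to-high: 6259 = 3 + 11·17^1 + 4·17^2 + 1·17^3. Digit sequence: (3, 11, 4, 1).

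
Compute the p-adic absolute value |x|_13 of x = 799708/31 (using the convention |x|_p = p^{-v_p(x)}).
|799708/31|_13 = 1/28561

Step 1 — compute v_13(x) by factoring powers of 13 out of the numerator and denominator: v_13(799708/31) = 4. Step 2 — apply |x|_p = p^{-v_p(x)} = 13^{-4} = 1/28561.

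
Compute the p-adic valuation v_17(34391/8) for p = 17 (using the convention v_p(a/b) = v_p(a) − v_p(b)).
v_17(34391/8) = 3

Factor powers of 17 from the numerator and denominator of the reduced fraction: 34391 = 17^3 · 7 and 8 = 17^0 · 8. Apply v_p(a/b) = v_p(a) − v_p(b): v_17(34391/8) = 3 − 0 = 3.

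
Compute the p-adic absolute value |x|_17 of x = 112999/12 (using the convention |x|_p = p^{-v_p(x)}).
|112999/12|_17 = 1/4913

Step 1 — compute v_17(x) by factoring powers of 17 out of the numerator and denominator: v_17(112999/12) = 3. Step 2 — apply |x|_p = p^{-v_p(x)} = 17^{-3} = 1/4913.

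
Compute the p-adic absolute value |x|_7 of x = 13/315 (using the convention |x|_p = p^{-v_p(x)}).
|13/315|_7 = 7

Step 1 — compute v_7(x) by factoring powers of 7 out of the numerator and denominator: v_7(13/315) = -1. Step 2 — apply |x|_p = p^{-v_p(x)} = 7^{1} = 7.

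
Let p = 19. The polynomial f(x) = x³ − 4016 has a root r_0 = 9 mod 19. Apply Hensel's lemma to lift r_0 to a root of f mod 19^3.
r_2 = 3068 (mod 6859)

Hensel: r_{i+1} = r_i − f(r_i)/f′(r_i) mod 19^{i+2}, where f′(x) = 3x². Iterate:
  r_0 = 9 (mod 19)
  r_1 = 180 (mod 361)
  r_2 = 3068 (mod 6859)
Final: r = 3068 with f(r) ≡ 0 mod 19^3.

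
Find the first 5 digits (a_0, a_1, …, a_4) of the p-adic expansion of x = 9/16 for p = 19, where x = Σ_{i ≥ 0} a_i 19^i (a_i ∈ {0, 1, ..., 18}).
(a_0, …, a_4) = (16, 17, 5, 8, 15)

v_19(9/16) = 0 (numerator and denominator both coprime to 19), so x ∈ ℤ_19^×. Compute digits iteratively via a_i = x_i mod 19, x_{i+1} = (x_i − a_i)/19, with x_0 = x:
  x_0 = 9/16;  a_0 = 16;  x_1 = (x_0 − 16)/19 = -13/16
  x_1 = -13/16;  a_1 = 17;  x_2 = (x_1 − 17)/19 = -15/16
  x_2 = -15/16;  a_2 = 5;  x_3 = (x_2 − 5)/19 = -5/16
  x_3 = -5/16;  a_3 = 8;  x_4 = (x_3 − 8)/19 = -7/16
  x_4 = -7/16;  a_4 = 15;  x_5 = (x_4 − 15)/19 = -13/16
Digits: (16, 17, 5, 8, 15).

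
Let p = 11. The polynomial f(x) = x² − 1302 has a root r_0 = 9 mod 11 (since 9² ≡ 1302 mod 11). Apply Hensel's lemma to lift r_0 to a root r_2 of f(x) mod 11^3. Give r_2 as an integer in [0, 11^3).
r_2 = 460 (mod 1331)

Hensel's recurrence: r_{i+1} = r_i − f(r_i)·(f′(r_i))^{-1} mod 11^{i+2}, with f′(x) = 2x. Iterate:
  r_0 = 9 (mod 11)
  r_1 = 97 (mod 121)
  r_2 = 460 (mod 1331)
Final: r_2 = 460, and one checks f(r_2) ≡ 0 mod 11^3.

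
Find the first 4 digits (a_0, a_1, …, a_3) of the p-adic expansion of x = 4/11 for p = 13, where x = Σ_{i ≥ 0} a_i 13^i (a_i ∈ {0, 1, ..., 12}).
(a_0, …, a_3) = (11, 11, 5, 9)

v_13(4/11) = 0 (numerator and denominator both coprime to 13), so x ∈ ℤ_13^×. Compute digits iteratively via a_i = x_i mod 13, x_{i+1} = (x_i − a_i)/13, with x_0 = x:
  x_0 = 4/11;  a_0 = 11;  x_1 = (x_0 − 11)/13 = -9/11
  x_1 = -9/11;  a_1 = 11;  x_2 = (x_1 − 11)/13 = -10/11
  x_2 = -10/11;  a_2 = 5;  x_3 = (x_2 − 5)/13 = -5/11
  x_3 = -5/11;  a_3 = 9;  x_4 = (x_3 − 9)/13 = -8/11
Digits: (11, 11, 5, 9).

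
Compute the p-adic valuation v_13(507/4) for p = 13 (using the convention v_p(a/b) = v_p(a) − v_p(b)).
v_13(507/4) = 2

Factor powers of 13 from the numerator and denominator of the reduced fraction: 507 = 13^2 · 3 and 4 = 13^0 · 4. Apply v_p(a/b) = v_p(a) − v_p(b): v_13(507/4) = 2 − 0 = 2.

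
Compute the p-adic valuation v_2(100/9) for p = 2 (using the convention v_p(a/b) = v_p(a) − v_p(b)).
v_2(100/9) = 2

Factor powers of 2 from the numerator and denominator of the reduced fraction: 100 = 2^2 · 25 and 9 = 2^0 · 9. Apply v_p(a/b) = v_p(a) − v_p(b): v_2(100/9) = 2 − 0 = 2.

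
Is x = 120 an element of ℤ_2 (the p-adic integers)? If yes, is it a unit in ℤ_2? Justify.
x ∈ ℤ_2 but not a unit; v_2(x) = 3 > 0

ℤ_2 = {x ∈ ℚ_2 : v_2(x) ≥ 0} and ℤ_2^× = {x ∈ ℤ_2 : v_2(x) = 0}. Here v_2(120) = v_2(num) − v_2(den) = 3; compare against these criteria.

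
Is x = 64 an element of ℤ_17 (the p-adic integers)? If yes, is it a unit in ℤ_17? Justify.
x ∈ ℤ_17^× (unit); v_17(x) = 0

ℤ_17 = {x ∈ ℚ_17 : v_17(x) ≥ 0} and ℤ_17^× = {x ∈ ℤ_17 : v_17(x) = 0}. Here v_17(64) = v_17(num) − v_17(den) = 0; compare against these criteria.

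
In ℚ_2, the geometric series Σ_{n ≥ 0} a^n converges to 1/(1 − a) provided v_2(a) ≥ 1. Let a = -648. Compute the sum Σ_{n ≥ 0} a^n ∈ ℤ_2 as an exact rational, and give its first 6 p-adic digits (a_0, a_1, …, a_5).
Σ a^n = 1/(1 − a) = 1/649;  first 6 digits = (1, 0, 0, 1, 1, 1)

v_2(a) = 3 ≥ 1, so the series converges in ℤ_2 to 1/(1 − a) = 1/(1 − (-648)) = 1/649. Expand this rational in ℤ_2: compute digits iteratively via d_i = x_i mod 2, x_{i+1} = (x_i − d_i)/2. The first 6 digits are (1, 0, 0, 1, 1, 1).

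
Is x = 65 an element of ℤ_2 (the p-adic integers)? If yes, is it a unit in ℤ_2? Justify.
x ∈ ℤ_2^× (unit); v_2(x) = 0

ℤ_2 = {x ∈ ℚ_2 : v_2(x) ≥ 0} and ℤ_2^× = {x ∈ ℤ_2 : v_2(x) = 0}. Here v_2(65) = v_2(num) − v_2(den) = 0; compare against these criteria.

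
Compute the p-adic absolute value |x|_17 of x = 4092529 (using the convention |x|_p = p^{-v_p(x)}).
|4092529|_17 = 1/83521

Step 1 — compute v_17(x) by factoring powers of 17 out of the numerator and denominator: v_17(4092529) = 4. Step 2 — apply |x|_p = p^{-v_p(x)} = 17^{-4} = 1/83521.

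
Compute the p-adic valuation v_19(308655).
v_19(308655) = 3

v_19(n) is the largest exponent k such that 19^k divides n. Factor out: 308655 = 19^3 · 45. (Sign doesn't affect v_p.) So v_19(308655) = 3.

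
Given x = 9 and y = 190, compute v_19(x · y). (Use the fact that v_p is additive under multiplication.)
v_19(1710) = 1

v_p(x) = 0 (factor: 9 = 19^0 · 9); v_p(y) = 1 (factor: 190 = 19^1 · 10). Additivity: v_p(xy) = v_p(x) + v_p(y) = 0 + 1 = 1. (Direct check: xy = 1710 = 19^1 · (90).)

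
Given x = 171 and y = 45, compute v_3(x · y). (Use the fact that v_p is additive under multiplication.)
v_3(7695) = 4

v_p(x) = 2 (factor: 171 = 3^2 · 19); v_p(y) = 2 (factor: 45 = 3^2 · 5). Additivity: v_p(xy) = v_p(x) + v_p(y) = 2 + 2 = 4. (Direct check: xy = 7695 = 3^4 · (95).)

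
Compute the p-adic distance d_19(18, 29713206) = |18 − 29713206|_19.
d_19(18, 29713206) = 1/2476099

Step 1 — x − y = 18 − 29713206 = -29713188. Step 2 — v_19(-29713188) = 5 (factor: -29713188 = −(19^5 · 12); the sign does not affect v_p). Step 3 — |x − y|_19 = 19^{-5} = 1/2476099.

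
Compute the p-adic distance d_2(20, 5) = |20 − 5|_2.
d_2(20, 5) = 1

Step 1 — x − y = 20 − 5 = 15. Step 2 — v_2(15) = 0 (factor: 15 = (2^0 · 15); the sign does not affect v_p). Step 3 — |x − y|_2 = 2^{0} = 1.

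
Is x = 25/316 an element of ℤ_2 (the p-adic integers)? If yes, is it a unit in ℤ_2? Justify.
x ∉ ℤ_2 (v_2(x) = -2 < 0)

ℤ_2 = {x ∈ ℚ_2 : v_2(x) ≥ 0} and ℤ_2^× = {x ∈ ℤ_2 : v_2(x) = 0}. Here v_2(25/316) = v_2(num) − v_2(den) = -2; compare against these criteria.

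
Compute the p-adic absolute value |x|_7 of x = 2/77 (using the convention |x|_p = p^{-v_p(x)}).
|2/77|_7 = 7

Step 1 — compute v_7(x) by factoring powers of 7 out of the numerator and denominator: v_7(2/77) = -1. Step 2 — apply |x|_p = p^{-v_p(x)} = 7^{1} = 7.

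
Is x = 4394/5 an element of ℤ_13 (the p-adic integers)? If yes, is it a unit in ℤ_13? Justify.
x ∈ ℤ_13 but not a unit; v_13(x) = 3 > 0

ℤ_13 = {x ∈ ℚ_13 : v_13(x) ≥ 0} and ℤ_13^× = {x ∈ ℤ_13 : v_13(x) = 0}. Here v_13(4394/5) = v_13(num) − v_13(den) = 3; compare against these criteria.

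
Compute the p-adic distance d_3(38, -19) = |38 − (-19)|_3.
d_3(38, -19) = 1/3

Step 1 — x − y = 38 − (-19) = 57. Step 2 — v_3(57) = 1 (factor: 57 = (3^1 · 19); the sign does not affect v_p). Step 3 — |x − y|_3 = 3^{-1} = 1/3.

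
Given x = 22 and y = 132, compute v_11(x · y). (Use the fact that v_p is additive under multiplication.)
v_11(2904) = 2

v_p(x) = 1 (factor: 22 = 11^1 · 2); v_p(y) = 1 (factor: 132 = 11^1 · 12). Additivity: v_p(xy) = v_p(x) + v_p(y) = 1 + 1 = 2. (Direct check: xy = 2904 = 11^2 · (24).)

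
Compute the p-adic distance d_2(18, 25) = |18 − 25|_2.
d_2(18, 25) = 1

Step 1 — x − y = 18 − 25 = -7. Step 2 — v_2(-7) = 0 (factor: -7 = −(2^0 · 7); the sign does not affect v_p). Step 3 — |x − y|_2 = 2^{0} = 1.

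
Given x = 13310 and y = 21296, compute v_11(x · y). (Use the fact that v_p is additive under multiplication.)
v_11(283449760) = 6

v_p(x) = 3 (factor: 13310 = 11^3 · 10); v_p(y) = 3 (factor: 21296 = 11^3 · 16). Additivity: v_p(xy) = v_p(x) + v_p(y) = 3 + 3 = 6. (Direct check: xy = 283449760 = 11^6 · (160).)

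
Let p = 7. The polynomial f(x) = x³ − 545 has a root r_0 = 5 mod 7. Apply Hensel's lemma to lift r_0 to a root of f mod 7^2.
r_1 = 40 (mod 49)

Hensel: r_{i+1} = r_i − f(r_i)/f′(r_i) mod 7^{i+2}, where f′(x) = 3x². Iterate:
  r_0 = 5 (mod 7)
  r_1 = 40 (mod 49)
Final: r = 40 with f(r) ≡ 0 mod 7^2.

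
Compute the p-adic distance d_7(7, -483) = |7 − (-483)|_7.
d_7(7, -483) = 1/49

Step 1 — x − y = 7 − (-483) = 490. Step 2 — v_7(490) = 2 (factor: 490 = (7^2 · 10); the sign does not affect v_p). Step 3 — |x − y|_7 = 7^{-2} = 1/49.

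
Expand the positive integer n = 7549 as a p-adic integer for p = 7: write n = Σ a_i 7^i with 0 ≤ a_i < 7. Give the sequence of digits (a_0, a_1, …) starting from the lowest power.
(a_0, a_1, …) = (3, 0, 0, 1, 3)

Repeated division by 7 gives the digits low-to-high: 7549 = 3 + 1·7^3 + 3·7^4. Digit sequence: (3, 0, 0, 1, 3).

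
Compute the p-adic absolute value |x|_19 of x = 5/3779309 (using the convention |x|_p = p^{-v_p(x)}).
|5/3779309|_19 = 130321

Step 1 — compute v_19(x) by factoring powers of 19 out of the numerator and denominator: v_19(5/3779309) = -4. Step 2 — apply |x|_p = p^{-v_p(x)} = 19^{4} = 130321.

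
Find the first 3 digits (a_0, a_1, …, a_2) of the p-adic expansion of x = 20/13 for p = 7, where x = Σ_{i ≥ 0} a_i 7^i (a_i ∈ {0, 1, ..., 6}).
(a_0, …, a_2) = (1, 6, 4)

v_7(20/13) = 0 (numerator and denominator both coprime to 7), so x ∈ ℤ_7^×. Compute digits iteratively via a_i = x_i mod 7, x_{i+1} = (x_i − a_i)/7, with x_0 = x:
  x_0 = 20/13;  a_0 = 1;  x_1 = (x_0 − 1)/7 = 1/13
  x_1 = 1/13;  a_1 = 6;  x_2 = (x_1 − 6)/7 = -11/13
  x_2 = -11/13;  a_2 = 4;  x_3 = (x_2 − 4)/7 = -9/13
Digits: (1, 6, 4).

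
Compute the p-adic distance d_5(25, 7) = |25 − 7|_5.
d_5(25, 7) = 1

Step 1 — x − y = 25 − 7 = 18. Step 2 — v_5(18) = 0 (factor: 18 = (5^0 · 18); the sign does not affect v_p). Step 3 — |x − y|_5 = 5^{0} = 1.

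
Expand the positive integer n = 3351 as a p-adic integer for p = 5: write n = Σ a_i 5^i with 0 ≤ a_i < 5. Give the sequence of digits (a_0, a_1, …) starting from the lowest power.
(a_0, a_1, …) = (1, 0, 4, 1, 0, 1)

Repeated division by 5 gives the digits low-to-high: 3351 = 1 + 4·5^2 + 1·5^3 + 1·5^5. Digit sequence: (1, 0, 4, 1, 0, 1).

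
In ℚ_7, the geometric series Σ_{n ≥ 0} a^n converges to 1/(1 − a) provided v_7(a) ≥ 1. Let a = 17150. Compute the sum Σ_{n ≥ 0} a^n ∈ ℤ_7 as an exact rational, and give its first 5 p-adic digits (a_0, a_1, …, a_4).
Σ a^n = 1/(1 − a) = -1/17149;  first 5 digits = (1, 0, 0, 1, 0)

v_7(a) = 3 ≥ 1, so the series converges in ℤ_7 to 1/(1 − a) = 1/(1 − 17150) = -1/17149. Expand this rational in ℤ_7: compute digits iteratively via d_i = x_i mod 7, x_{i+1} = (x_i − d_i)/7. The first 5 digits are (1, 0, 0, 1, 0).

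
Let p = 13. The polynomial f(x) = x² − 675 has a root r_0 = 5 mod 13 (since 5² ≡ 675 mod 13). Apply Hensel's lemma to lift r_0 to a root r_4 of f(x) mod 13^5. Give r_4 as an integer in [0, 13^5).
r_4 = 147945 (mod 371293)

Hensel's recurrence: r_{i+1} = r_i − f(r_i)·(f′(r_i))^{-1} mod 13^{i+2}, with f′(x) = 2x. Iterate:
  r_0 = 5 (mod 13)
  r_1 = 70 (mod 169)
  r_2 = 746 (mod 2197)
  r_3 = 5140 (mod 28561)
  r_4 = 147945 (mod 371293)
Final: r_4 = 147945, and one checks f(r_4) ≡ 0 mod 13^5.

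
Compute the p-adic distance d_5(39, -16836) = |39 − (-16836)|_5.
d_5(39, -16836) = 1/625

Step 1 — x − y = 39 − (-16836) = 16875. Step 2 — v_5(16875) = 4 (factor: 16875 = (5^4 · 27); the sign does not affect v_p). Step 3 — |x − y|_5 = 5^{-4} = 1/625.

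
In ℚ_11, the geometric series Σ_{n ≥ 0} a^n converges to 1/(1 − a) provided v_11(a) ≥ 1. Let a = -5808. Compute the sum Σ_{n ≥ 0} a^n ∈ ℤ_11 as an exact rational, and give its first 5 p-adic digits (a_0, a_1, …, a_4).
Σ a^n = 1/(1 − a) = 1/5809;  first 5 digits = (1, 0, 7, 6, 4)

v_11(a) = 2 ≥ 1, so the series converges in ℤ_11 to 1/(1 − a) = 1/(1 − (-5808)) = 1/5809. Expand this rational in ℤ_11: compute digits iteratively via d_i = x_i mod 11, x_{i+1} = (x_i − d_i)/11. The first 5 digits are (1, 0, 7, 6, 4).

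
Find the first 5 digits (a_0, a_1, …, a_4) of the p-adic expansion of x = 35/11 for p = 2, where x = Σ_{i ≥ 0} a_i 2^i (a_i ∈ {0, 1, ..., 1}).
(a_0, …, a_4) = (1, 0, 0, 1, 0)

v_2(35/11) = 0 (numerator and denominator both coprime to 2), so x ∈ ℤ_2^×. Compute digits iteratively via a_i = x_i mod 2, x_{i+1} = (x_i − a_i)/2, with x_0 = x:
  x_0 = 35/11;  a_0 = 1;  x_1 = (x_0 − 1)/2 = 12/11
  x_1 = 12/11;  a_1 = 0;  x_2 = (x_1 − 0)/2 = 6/11
  x_2 = 6/11;  a_2 = 0;  x_3 = (x_2 − 0)/2 = 3/11
  x_3 = 3/11;  a_3 = 1;  x_4 = (x_3 − 1)/2 = -4/11
  x_4 = -4/11;  a_4 = 0;  x_5 = (x_4 − 0)/2 = -2/11
Digits: (1, 0, 0, 1, 0).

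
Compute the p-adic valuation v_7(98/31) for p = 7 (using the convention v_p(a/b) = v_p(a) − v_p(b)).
v_7(98/31) = 2

Factor powers of 7 from the numerator and denominator of the reduced fraction: 98 = 7^2 · 2 and 31 = 7^0 · 31. Apply v_p(a/b) = v_p(a) − v_p(b): v_7(98/31) = 2 − 0 = 2.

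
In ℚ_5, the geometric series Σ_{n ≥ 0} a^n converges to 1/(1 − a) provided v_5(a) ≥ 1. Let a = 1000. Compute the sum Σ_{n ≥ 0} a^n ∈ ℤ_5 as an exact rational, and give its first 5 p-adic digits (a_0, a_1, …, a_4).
Σ a^n = 1/(1 − a) = -1/999;  first 5 digits = (1, 0, 0, 3, 1)

v_5(a) = 3 ≥ 1, so the series converges in ℤ_5 to 1/(1 − a) = 1/(1 − 1000) = -1/999. Expand this rational in ℤ_5: compute digits iteratively via d_i = x_i mod 5, x_{i+1} = (x_i − d_i)/5. The first 5 digits are (1, 0, 0, 3, 1).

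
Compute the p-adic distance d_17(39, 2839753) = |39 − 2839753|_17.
d_17(39, 2839753) = 1/1419857

Step 1 — x − y = 39 − 2839753 = -2839714. Step 2 — v_17(-2839714) = 5 (factor: -2839714 = −(17^5 · 2); the sign does not affect v_p). Step 3 — |x − y|_17 = 17^{-5} = 1/1419857.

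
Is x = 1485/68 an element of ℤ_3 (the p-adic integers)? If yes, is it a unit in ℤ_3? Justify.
x ∈ ℤ_3 but not a unit; v_3(x) = 3 > 0

ℤ_3 = {x ∈ ℚ_3 : v_3(x) ≥ 0} and ℤ_3^× = {x ∈ ℤ_3 : v_3(x) = 0}. Here v_3(1485/68) = v_3(num) − v_3(den) = 3; compare against these criteria.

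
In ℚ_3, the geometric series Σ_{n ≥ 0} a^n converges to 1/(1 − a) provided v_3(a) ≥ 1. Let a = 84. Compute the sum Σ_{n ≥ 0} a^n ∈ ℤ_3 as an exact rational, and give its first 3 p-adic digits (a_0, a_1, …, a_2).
Σ a^n = 1/(1 − a) = -1/83;  first 3 digits = (1, 1, 1)

v_3(a) = 1 ≥ 1, so the series converges in ℤ_3 to 1/(1 − a) = 1/(1 − 84) = -1/83. Expand this rational in ℤ_3: compute digits iteratively via d_i = x_i mod 3, x_{i+1} = (x_i − d_i)/3. The first 3 digits are (1, 1, 1).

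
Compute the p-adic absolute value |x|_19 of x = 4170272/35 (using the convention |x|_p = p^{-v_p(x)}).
|4170272/35|_19 = 1/130321

Step 1 — compute v_19(x) by factoring powers of 19 out of the numerator and denominator: v_19(4170272/35) = 4. Step 2 — apply |x|_p = p^{-v_p(x)} = 19^{-4} = 1/130321.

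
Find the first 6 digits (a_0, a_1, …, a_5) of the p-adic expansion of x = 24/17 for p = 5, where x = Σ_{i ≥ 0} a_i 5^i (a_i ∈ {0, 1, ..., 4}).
(a_0, …, a_5) = (2, 4, 3, 1, 2, 1)

v_5(24/17) = 0 (numerator and denominator both coprime to 5), so x ∈ ℤ_5^×. Compute digits iteratively via a_i = x_i mod 5, x_{i+1} = (x_i − a_i)/5, with x_0 = x:
  x_0 = 24/17;  a_0 = 2;  x_1 = (x_0 − 2)/5 = -2/17
  x_1 = -2/17;  a_1 = 4;  x_2 = (x_1 − 4)/5 = -14/17
  x_2 = -14/17;  a_2 = 3;  x_3 = (x_2 − 3)/5 = -13/17
  x_3 = -13/17;  a_3 = 1;  x_4 = (x_3 − 1)/5 = -6/17
  x_4 = -6/17;  a_4 = 2;  x_5 = (x_4 − 2)/5 = -8/17
  x_5 = -8/17;  a_5 = 1;  x_6 = (x_5 − 1)/5 = -5/17
Digits: (2, 4, 3, 1, 2, 1).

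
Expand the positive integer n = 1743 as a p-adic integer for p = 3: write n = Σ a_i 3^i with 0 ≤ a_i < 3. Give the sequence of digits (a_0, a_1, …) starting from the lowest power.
(a_0, a_1, …) = (0, 2, 1, 1, 0, 1, 2)

Repeated division by 3 gives the digits low-to-high: 1743 = 2·3^1 + 1·3^2 + 1·3^3 + 1·3^5 + 2·3^6. Digit sequence: (0, 2, 1, 1, 0, 1, 2).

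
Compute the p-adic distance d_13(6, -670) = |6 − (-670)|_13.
d_13(6, -670) = 1/169

Step 1 — x − y = 6 − (-670) = 676. Step 2 — v_13(676) = 2 (factor: 676 = (13^2 · 4); the sign does not affect v_p). Step 3 — |x − y|_13 = 13^{-2} = 1/169.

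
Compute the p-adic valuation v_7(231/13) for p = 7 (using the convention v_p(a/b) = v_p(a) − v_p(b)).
v_7(231/13) = 1

Factor powers of 7 from the numerator and denominator of the reduced fraction: 231 = 7^1 · 33 and 13 = 7^0 · 13. Apply v_p(a/b) = v_p(a) − v_p(b): v_7(231/13) = 1 − 0 = 1.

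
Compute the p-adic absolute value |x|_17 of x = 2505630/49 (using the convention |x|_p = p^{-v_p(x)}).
|2505630/49|_17 = 1/83521

Step 1 — compute v_17(x) by factoring powers of 17 out of the numerator and denominator: v_17(2505630/49) = 4. Step 2 — apply |x|_p = p^{-v_p(x)} = 17^{-4} = 1/83521.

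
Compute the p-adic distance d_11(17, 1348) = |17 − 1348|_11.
d_11(17, 1348) = 1/1331

Step 1 — x − y = 17 − 1348 = -1331. Step 2 — v_11(-1331) = 3 (factor: -1331 = −(11^3 · 1); the sign does not affect v_p). Step 3 — |x − y|_11 = 11^{-3} = 1/1331.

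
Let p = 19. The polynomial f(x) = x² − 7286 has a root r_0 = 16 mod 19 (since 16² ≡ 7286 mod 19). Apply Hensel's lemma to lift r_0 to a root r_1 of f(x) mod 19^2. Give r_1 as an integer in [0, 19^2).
r_1 = 168 (mod 361)

Hensel's recurrence: r_{i+1} = r_i − f(r_i)·(f′(r_i))^{-1} mod 19^{i+2}, with f′(x) = 2x. Iterate:
  r_0 = 16 (mod 19)
  r_1 = 168 (mod 361)
Final: r_1 = 168, and one checks f(r_1) ≡ 0 mod 19^2.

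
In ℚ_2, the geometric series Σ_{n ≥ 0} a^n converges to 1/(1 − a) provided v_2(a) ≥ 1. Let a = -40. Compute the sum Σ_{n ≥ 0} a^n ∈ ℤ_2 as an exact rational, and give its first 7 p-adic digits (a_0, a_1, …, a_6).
Σ a^n = 1/(1 − a) = 1/41;  first 7 digits = (1, 0, 0, 1, 1, 0, 0)

v_2(a) = 3 ≥ 1, so the series converges in ℤ_2 to 1/(1 − a) = 1/(1 − (-40)) = 1/41. Expand this rational in ℤ_2: compute digits iteratively via d_i = x_i mod 2, x_{i+1} = (x_i − d_i)/2. The first 7 digits are (1, 0, 0, 1, 1, 0, 0).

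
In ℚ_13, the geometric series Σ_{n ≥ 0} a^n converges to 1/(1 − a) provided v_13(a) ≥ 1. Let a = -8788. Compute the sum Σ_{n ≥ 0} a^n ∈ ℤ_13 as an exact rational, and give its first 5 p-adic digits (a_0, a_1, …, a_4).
Σ a^n = 1/(1 − a) = 1/8789;  first 5 digits = (1, 0, 0, 9, 12)

v_13(a) = 3 ≥ 1, so the series converges in ℤ_13 to 1/(1 − a) = 1/(1 − (-8788)) = 1/8789. Expand this rational in ℤ_13: compute digits iteratively via d_i = x_i mod 13, x_{i+1} = (x_i − d_i)/13. The first 5 digits are (1, 0, 0, 9, 12).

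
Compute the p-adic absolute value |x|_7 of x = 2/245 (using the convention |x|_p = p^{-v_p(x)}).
|2/245|_7 = 49

Step 1 — compute v_7(x) by factoring powers of 7 out of the numerator and denominator: v_7(2/245) = -2. Step 2 — apply |x|_p = p^{-v_p(x)} = 7^{2} = 49.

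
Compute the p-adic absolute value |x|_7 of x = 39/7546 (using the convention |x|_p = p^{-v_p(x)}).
|39/7546|_7 = 343

Step 1 — compute v_7(x) by factoring powers of 7 out of the numerator and denominator: v_7(39/7546) = -3. Step 2 — apply |x|_p = p^{-v_p(x)} = 7^{3} = 343.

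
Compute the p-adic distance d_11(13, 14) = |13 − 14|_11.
d_11(13, 14) = 1

Step 1 — x − y = 13 − 14 = -1. Step 2 — v_11(-1) = 0 (factor: -1 = −(11^0 · 1); the sign does not affect v_p). Step 3 — |x − y|_11 = 11^{0} = 1.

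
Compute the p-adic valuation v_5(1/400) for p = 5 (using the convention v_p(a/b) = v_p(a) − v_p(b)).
v_5(1/400) = -2

Factor powers of 5 from the numerator and denominator of the reduced fraction: 1 = 5^0 · 1 and 400 = 5^2 · 16. Apply v_p(a/b) = v_p(a) − v_p(b): v_5(1/400) = 0 − 2 = -2.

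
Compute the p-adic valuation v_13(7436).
v_13(7436) = 2

v_13(n) is the largest exponent k such that 13^k divides n. Factor out: 7436 = 13^2 · 44. (Sign doesn't affect v_p.) So v_13(7436) = 2.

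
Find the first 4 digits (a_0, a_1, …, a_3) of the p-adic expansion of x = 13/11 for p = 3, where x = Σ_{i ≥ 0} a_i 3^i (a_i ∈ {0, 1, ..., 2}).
(a_0, …, a_3) = (2, 0, 1, 1)

v_3(13/11) = 0 (numerator and denominator both coprime to 3), so x ∈ ℤ_3^×. Compute digits iteratively via a_i = x_i mod 3, x_{i+1} = (x_i − a_i)/3, with x_0 = x:
  x_0 = 13/11;  a_0 = 2;  x_1 = (x_0 − 2)/3 = -3/11
  x_1 = -3/11;  a_1 = 0;  x_2 = (x_1 − 0)/3 = -1/11
  x_2 = -1/11;  a_2 = 1;  x_3 = (x_2 − 1)/3 = -4/11
  x_3 = -4/11;  a_3 = 1;  x_4 = (x_3 − 1)/3 = -5/11
Digits: (2, 0, 1, 1).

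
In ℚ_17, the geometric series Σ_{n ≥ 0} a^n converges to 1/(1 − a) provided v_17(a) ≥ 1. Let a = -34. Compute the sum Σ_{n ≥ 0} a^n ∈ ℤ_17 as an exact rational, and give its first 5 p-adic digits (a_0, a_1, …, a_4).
Σ a^n = 1/(1 − a) = 1/35;  first 5 digits = (1, 15, 3, 9, 15)

v_17(a) = 1 ≥ 1, so the series converges in ℤ_17 to 1/(1 − a) = 1/(1 − (-34)) = 1/35. Expand this rational in ℤ_17: compute digits iteratively via d_i = x_i mod 17, x_{i+1} = (x_i − d_i)/17. The first 5 digits are (1, 15, 3, 9, 15).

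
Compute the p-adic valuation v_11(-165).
v_11(-165) = 1

v_11(n) is the largest exponent k such that 11^k divides n. Factor out: -165 = -11^1 · 15. (Sign doesn't affect v_p.) So v_11(-165) = 1.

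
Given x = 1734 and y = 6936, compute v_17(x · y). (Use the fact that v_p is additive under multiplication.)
v_17(12027024) = 4

v_p(x) = 2 (factor: 1734 = 17^2 · 6); v_p(y) = 2 (factor: 6936 = 17^2 · 24). Additivity: v_p(xy) = v_p(x) + v_p(y) = 2 + 2 = 4. (Direct check: xy = 12027024 = 17^4 · (144).)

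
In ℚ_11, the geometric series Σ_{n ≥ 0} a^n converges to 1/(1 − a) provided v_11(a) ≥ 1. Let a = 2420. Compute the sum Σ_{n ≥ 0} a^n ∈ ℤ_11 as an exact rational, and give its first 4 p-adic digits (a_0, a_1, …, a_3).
Σ a^n = 1/(1 − a) = -1/2419;  first 4 digits = (1, 0, 9, 1)

v_11(a) = 2 ≥ 1, so the series converges in ℤ_11 to 1/(1 − a) = 1/(1 − 2420) = -1/2419. Expand this rational in ℤ_11: compute digits iteratively via d_i = x_i mod 11, x_{i+1} = (x_i − d_i)/11. The first 4 digits are (1, 0, 9, 1).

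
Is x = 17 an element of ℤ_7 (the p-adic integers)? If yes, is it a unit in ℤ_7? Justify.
x ∈ ℤ_7^× (unit); v_7(x) = 0

ℤ_7 = {x ∈ ℚ_7 : v_7(x) ≥ 0} and ℤ_7^× = {x ∈ ℤ_7 : v_7(x) = 0}. Here v_7(17) = v_7(num) − v_7(den) = 0; compare against these criteria.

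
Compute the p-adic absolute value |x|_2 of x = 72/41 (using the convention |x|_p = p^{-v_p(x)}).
|72/41|_2 = 1/8

Step 1 — compute v_2(x) by factoring powers of 2 out of the numerator and denominator: v_2(72/41) = 3. Step 2 — apply |x|_p = p^{-v_p(x)} = 2^{-3} = 1/8.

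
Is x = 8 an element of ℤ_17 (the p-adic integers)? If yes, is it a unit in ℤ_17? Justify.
x ∈ ℤ_17^× (unit); v_17(x) = 0

ℤ_17 = {x ∈ ℚ_17 : v_17(x) ≥ 0} and ℤ_17^× = {x ∈ ℤ_17 : v_17(x) = 0}. Here v_17(8) = v_17(num) − v_17(den) = 0; compare against these criteria.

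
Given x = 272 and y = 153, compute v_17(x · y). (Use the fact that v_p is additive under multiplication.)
v_17(41616) = 2

v_p(x) = 1 (factor: 272 = 17^1 · 16); v_p(y) = 1 (factor: 153 = 17^1 · 9). Additivity: v_p(xy) = v_p(x) + v_p(y) = 1 + 1 = 2. (Direct check: xy = 41616 = 17^2 · (144).)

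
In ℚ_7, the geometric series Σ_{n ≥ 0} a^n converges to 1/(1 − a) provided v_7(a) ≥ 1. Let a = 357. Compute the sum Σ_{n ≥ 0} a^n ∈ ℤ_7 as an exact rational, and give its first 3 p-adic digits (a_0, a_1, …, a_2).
Σ a^n = 1/(1 − a) = -1/356;  first 3 digits = (1, 2, 4)

v_7(a) = 1 ≥ 1, so the series converges in ℤ_7 to 1/(1 − a) = 1/(1 − 357) = -1/356. Expand this rational in ℤ_7: compute digits iteratively via d_i = x_i mod 7, x_{i+1} = (x_i − d_i)/7. The first 3 digits are (1, 2, 4).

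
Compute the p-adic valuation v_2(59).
v_2(59) = 0

v_2(n) is the largest exponent k such that 2^k divides n. Factor out: 59 = 2^0 · 59. (Sign doesn't affect v_p.) So v_2(59) = 0.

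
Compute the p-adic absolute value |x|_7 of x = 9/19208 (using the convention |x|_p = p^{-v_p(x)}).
|9/19208|_7 = 2401

Step 1 — compute v_7(x) by factoring powers of 7 out of the numerator and denominator: v_7(9/19208) = -4. Step 2 — apply |x|_p = p^{-v_p(x)} = 7^{4} = 2401.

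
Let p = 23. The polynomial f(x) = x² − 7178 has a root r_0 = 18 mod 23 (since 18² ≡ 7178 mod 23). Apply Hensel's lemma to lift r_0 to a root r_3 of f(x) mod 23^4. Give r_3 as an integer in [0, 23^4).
r_3 = 222888 (mod 279841)

Hensel's recurrence: r_{i+1} = r_i − f(r_i)·(f′(r_i))^{-1} mod 23^{i+2}, with f′(x) = 2x. Iterate:
  r_0 = 18 (mod 23)
  r_1 = 179 (mod 529)
  r_2 = 3882 (mod 12167)
  r_3 = 222888 (mod 279841)
Final: r_3 = 222888, and one checks f(r_3) ≡ 0 mod 23^4.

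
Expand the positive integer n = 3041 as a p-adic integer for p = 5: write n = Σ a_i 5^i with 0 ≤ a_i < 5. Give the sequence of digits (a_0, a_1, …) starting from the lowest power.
(a_0, a_1, …) = (1, 3, 1, 4, 4)

Repeated division by 5 gives the digits low-to-high: 3041 = 1 + 3·5^1 + 1·5^2 + 4·5^3 + 4·5^4. Digit sequence: (1, 3, 1, 4, 4).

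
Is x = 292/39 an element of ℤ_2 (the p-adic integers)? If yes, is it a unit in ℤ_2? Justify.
x ∈ ℤ_2 but not a unit; v_2(x) = 2 > 0

ℤ_2 = {x ∈ ℚ_2 : v_2(x) ≥ 0} and ℤ_2^× = {x ∈ ℤ_2 : v_2(x) = 0}. Here v_2(292/39) = v_2(num) − v_2(den) = 2; compare against these criteria.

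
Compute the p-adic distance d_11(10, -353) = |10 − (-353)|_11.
d_11(10, -353) = 1/121

Step 1 — x − y = 10 − (-353) = 363. Step 2 — v_11(363) = 2 (factor: 363 = (11^2 · 3); the sign does not affect v_p). Step 3 — |x − y|_11 = 11^{-2} = 1/121.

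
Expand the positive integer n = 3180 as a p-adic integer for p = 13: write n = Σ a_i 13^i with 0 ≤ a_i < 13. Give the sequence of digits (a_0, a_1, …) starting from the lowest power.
(a_0, a_1, …) = (8, 10, 5, 1)

Repeated division by 13 gives the digits low-to-high: 3180 = 8 + 10·13^1 + 5·13^2 + 1·13^3. Digit sequence: (8, 10, 5, 1).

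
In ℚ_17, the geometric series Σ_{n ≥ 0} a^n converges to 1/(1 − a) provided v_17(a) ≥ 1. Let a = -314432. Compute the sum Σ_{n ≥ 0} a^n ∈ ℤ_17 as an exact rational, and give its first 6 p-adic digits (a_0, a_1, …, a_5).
Σ a^n = 1/(1 − a) = 1/314433;  first 6 digits = (1, 0, 0, 4, 13, 16)

v_17(a) = 3 ≥ 1, so the series converges in ℤ_17 to 1/(1 − a) = 1/(1 − (-314432)) = 1/314433. Expand this rational in ℤ_17: compute digits iteratively via d_i = x_i mod 17, x_{i+1} = (x_i − d_i)/17. The first 6 digits are (1, 0, 0, 4, 13, 16).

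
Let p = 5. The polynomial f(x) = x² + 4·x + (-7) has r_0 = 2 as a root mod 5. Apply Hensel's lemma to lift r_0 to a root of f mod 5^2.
r_1 = 17 (mod 25)

Hensel: r_{i+1} = r_i − f(r_i)·(f′(r_i))^{-1} mod 5^{i+2}, f′(x) = 2x + 4. Iterate:
  r_0 = 2 (mod 5)
  r_1 = 17 (mod 25)
Final: r = 17 satisfies f(r) ≡ 0 mod 5^2.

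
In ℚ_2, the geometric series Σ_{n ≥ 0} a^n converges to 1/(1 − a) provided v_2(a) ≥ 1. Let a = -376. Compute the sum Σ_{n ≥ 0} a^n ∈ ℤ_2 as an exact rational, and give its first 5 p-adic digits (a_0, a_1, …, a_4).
Σ a^n = 1/(1 − a) = 1/377;  first 5 digits = (1, 0, 0, 1, 0)

v_2(a) = 3 ≥ 1, so the series converges in ℤ_2 to 1/(1 − a) = 1/(1 − (-376)) = 1/377. Expand this rational in ℤ_2: compute digits iteratively via d_i = x_i mod 2, x_{i+1} = (x_i − d_i)/2. The first 5 digits are (1, 0, 0, 1, 0).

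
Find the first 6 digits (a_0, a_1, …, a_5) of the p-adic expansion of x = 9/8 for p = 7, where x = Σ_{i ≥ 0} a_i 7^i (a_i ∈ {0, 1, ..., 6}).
(a_0, …, a_5) = (2, 6, 0, 6, 0, 6)

v_7(9/8) = 0 (numerator and denominator both coprime to 7), so x ∈ ℤ_7^×. Compute digits iteratively via a_i = x_i mod 7, x_{i+1} = (x_i − a_i)/7, with x_0 = x:
  x_0 = 9/8;  a_0 = 2;  x_1 = (x_0 − 2)/7 = -1/8
  x_1 = -1/8;  a_1 = 6;  x_2 = (x_1 − 6)/7 = -7/8
  x_2 = -7/8;  a_2 = 0;  x_3 = (x_2 − 0)/7 = -1/8
  x_3 = -1/8;  a_3 = 6;  x_4 = (x_3 − 6)/7 = -7/8
  x_4 = -7/8;  a_4 = 0;  x_5 = (x_4 − 0)/7 = -1/8
  x_5 = -1/8;  a_5 = 6;  x_6 = (x_5 − 6)/7 = -7/8
Digits: (2, 6, 0, 6, 0, 6).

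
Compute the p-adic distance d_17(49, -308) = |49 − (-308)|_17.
d_17(49, -308) = 1/17

Step 1 — x − y = 49 − (-308) = 357. Step 2 — v_17(357) = 1 (factor: 357 = (17^1 · 21); the sign does not affect v_p). Step 3 — |x − y|_17 = 17^{-1} = 1/17.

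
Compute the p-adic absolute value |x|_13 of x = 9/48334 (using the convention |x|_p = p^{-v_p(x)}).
|9/48334|_13 = 2197

Step 1 — compute v_13(x) by factoring powers of 13 out of the numerator and denominator: v_13(9/48334) = -3. Step 2 — apply |x|_p = p^{-v_p(x)} = 13^{3} = 2197.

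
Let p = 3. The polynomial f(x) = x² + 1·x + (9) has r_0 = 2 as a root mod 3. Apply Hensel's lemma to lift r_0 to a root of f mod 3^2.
r_1 = 8 (mod 9)

Hensel: r_{i+1} = r_i − f(r_i)·(f′(r_i))^{-1} mod 3^{i+2}, f′(x) = 2x + 1. Iterate:
  r_0 = 2 (mod 3)
  r_1 = 8 (mod 9)
Final: r = 8 satisfies f(r) ≡ 0 mod 3^2.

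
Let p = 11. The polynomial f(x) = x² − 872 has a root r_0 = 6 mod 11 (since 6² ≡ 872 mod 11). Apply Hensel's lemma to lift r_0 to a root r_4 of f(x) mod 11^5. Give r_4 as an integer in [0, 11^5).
r_4 = 39441 (mod 161051)

Hensel's recurrence: r_{i+1} = r_i − f(r_i)·(f′(r_i))^{-1} mod 11^{i+2}, with f′(x) = 2x. Iterate:
  r_0 = 6 (mod 11)
  r_1 = 116 (mod 121)
  r_2 = 842 (mod 1331)
  r_3 = 10159 (mod 14641)
  r_4 = 39441 (mod 161051)
Final: r_4 = 39441, and one checks f(r_4) ≡ 0 mod 11^5.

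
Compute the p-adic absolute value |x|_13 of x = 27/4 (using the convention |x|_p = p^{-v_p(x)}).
|27/4|_13 = 1

Step 1 — compute v_13(x) by factoring powers of 13 out of the numerator and denominator: v_13(27/4) = 0. Step 2 — apply |x|_p = p^{-v_p(x)} = 13^{0} = 1.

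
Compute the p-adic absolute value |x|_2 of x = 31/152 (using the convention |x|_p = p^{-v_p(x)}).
|31/152|_2 = 8

Step 1 — compute v_2(x) by factoring powers of 2 out of the numerator and denominator: v_2(31/152) = -3. Step 2 — apply |x|_p = p^{-v_p(x)} = 2^{3} = 8.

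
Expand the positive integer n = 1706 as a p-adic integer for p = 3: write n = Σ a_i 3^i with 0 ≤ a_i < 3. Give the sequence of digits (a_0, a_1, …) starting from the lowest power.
(a_0, a_1, …) = (2, 1, 0, 0, 0, 1, 2)

Repeated division by 3 gives the digits low-to-high: 1706 = 2 + 1·3^1 + 1·3^5 + 2·3^6. Digit sequence: (2, 1, 0, 0, 0, 1, 2).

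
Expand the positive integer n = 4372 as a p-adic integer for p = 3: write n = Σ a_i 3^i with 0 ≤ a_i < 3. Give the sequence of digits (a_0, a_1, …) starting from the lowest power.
(a_0, a_1, …) = (1, 2, 2, 2, 2, 2, 2, 1)

Repeated division by 3 gives the digits low-to-high: 4372 = 1 + 2·3^1 + 2·3^2 + 2·3^3 + 2·3^4 + 2·3^5 + 2·3^6 + 1·3^7. Digit sequence: (1, 2, 2, 2, 2, 2, 2, 1).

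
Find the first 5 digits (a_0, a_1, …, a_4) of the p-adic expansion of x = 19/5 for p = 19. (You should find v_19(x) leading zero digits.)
(a_0, …, a_4) = (0, 4, 15, 3, 15)

v_19(19/5) = 1, so a_0 = ... = a_0 = 0. Factor out: x = 19^1 · u with u = 1/5 a unit in ℤ_19. Expand u iteratively via a_{v+i} = u_i mod 19, u_{i+1} = (u_i − a_{v+i})/19:
  u_0 = 1/5;  a_1 = 4;  u_1 = (u_0 − 4)/19 = -1/5
  u_1 = -1/5;  a_2 = 15;  u_2 = (u_1 − 15)/19 = -4/5
  u_2 = -4/5;  a_3 = 3;  u_3 = (u_2 − 3)/19 = -1/5
  u_3 = -1/5;  a_4 = 15;  u_4 = (u_3 − 15)/19 = -4/5
Digits: (0, 4, 15, 3, 15).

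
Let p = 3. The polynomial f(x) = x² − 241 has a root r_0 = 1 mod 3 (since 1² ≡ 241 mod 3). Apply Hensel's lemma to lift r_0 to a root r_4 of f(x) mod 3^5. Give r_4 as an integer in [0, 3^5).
r_4 = 22 (mod 243)

Hensel's recurrence: r_{i+1} = r_i − f(r_i)·(f′(r_i))^{-1} mod 3^{i+2}, with f′(x) = 2x. Iterate:
  r_0 = 1 (mod 3)
  r_1 = 4 (mod 9)
  r_2 = 22 (mod 27)
  r_3 = 22 (mod 81)
  r_4 = 22 (mod 243)
Final: r_4 = 22, and one checks f(r_4) ≡ 0 mod 3^5.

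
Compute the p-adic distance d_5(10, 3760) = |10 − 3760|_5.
d_5(10, 3760) = 1/625

Step 1 — x − y = 10 − 3760 = -3750. Step 2 — v_5(-3750) = 4 (factor: -3750 = −(5^4 · 6); the sign does not affect v_p). Step 3 — |x − y|_5 = 5^{-4} = 1/625.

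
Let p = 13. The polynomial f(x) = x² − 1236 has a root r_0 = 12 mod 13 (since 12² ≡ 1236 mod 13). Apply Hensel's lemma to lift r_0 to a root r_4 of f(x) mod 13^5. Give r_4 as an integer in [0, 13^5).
r_4 = 191957 (mod 371293)

Hensel's recurrence: r_{i+1} = r_i − f(r_i)·(f′(r_i))^{-1} mod 13^{i+2}, with f′(x) = 2x. Iterate:
  r_0 = 12 (mod 13)
  r_1 = 142 (mod 169)
  r_2 = 818 (mod 2197)
  r_3 = 20591 (mod 28561)
  r_4 = 191957 (mod 371293)
Final: r_4 = 191957, and one checks f(r_4) ≡ 0 mod 13^5.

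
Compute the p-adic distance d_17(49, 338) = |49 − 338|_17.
d_17(49, 338) = 1/289

Step 1 — x − y = 49 − 338 = -289. Step 2 — v_17(-289) = 2 (factor: -289 = −(17^2 · 1); the sign does not affect v_p). Step 3 — |x − y|_17 = 17^{-2} = 1/289.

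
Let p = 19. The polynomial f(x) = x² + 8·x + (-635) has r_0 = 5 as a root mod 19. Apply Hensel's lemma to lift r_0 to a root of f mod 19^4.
r_3 = 107735 (mod 130321)

Hensel: r_{i+1} = r_i − f(r_i)·(f′(r_i))^{-1} mod 19^{i+2}, f′(x) = 2x + 8. Iterate:
  r_0 = 5 (mod 19)
  r_1 = 157 (mod 361)
  r_2 = 4850 (mod 6859)
  r_3 = 107735 (mod 130321)
Final: r = 107735 satisfies f(r) ≡ 0 mod 19^4.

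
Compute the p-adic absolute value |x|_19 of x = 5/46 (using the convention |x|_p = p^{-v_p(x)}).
|5/46|_19 = 1

Step 1 — compute v_19(x) by factoring powers of 19 out of the numerator and denominator: v_19(5/46) = 0. Step 2 — apply |x|_p = p^{-v_p(x)} = 19^{0} = 1.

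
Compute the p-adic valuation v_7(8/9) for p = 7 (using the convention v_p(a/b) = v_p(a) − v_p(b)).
v_7(8/9) = 0

Factor powers of 7 from the numerator and denominator of the reduced fraction: 8 = 7^0 · 8 and 9 = 7^0 · 9. Apply v_p(a/b) = v_p(a) − v_p(b): v_7(8/9) = 0 − 0 = 0.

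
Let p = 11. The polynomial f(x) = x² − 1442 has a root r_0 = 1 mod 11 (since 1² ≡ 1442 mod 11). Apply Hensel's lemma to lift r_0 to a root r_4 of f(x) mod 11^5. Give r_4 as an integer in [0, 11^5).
r_4 = 104358 (mod 161051)

Hensel's recurrence: r_{i+1} = r_i − f(r_i)·(f′(r_i))^{-1} mod 11^{i+2}, with f′(x) = 2x. Iterate:
  r_0 = 1 (mod 11)
  r_1 = 56 (mod 121)
  r_2 = 540 (mod 1331)
  r_3 = 1871 (mod 14641)
  r_4 = 104358 (mod 161051)
Final: r_4 = 104358, and one checks f(r_4) ≡ 0 mod 11^5.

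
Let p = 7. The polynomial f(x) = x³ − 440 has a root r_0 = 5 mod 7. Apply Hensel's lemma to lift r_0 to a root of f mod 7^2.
r_1 = 19 (mod 49)

Hensel: r_{i+1} = r_i − f(r_i)/f′(r_i) mod 7^{i+2}, where f′(x) = 3x². Iterate:
  r_0 = 5 (mod 7)
  r_1 = 19 (mod 49)
Final: r = 19 with f(r) ≡ 0 mod 7^2.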